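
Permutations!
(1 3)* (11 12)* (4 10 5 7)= (1 3)(4 10 5 7)(11 12)= [0, 3, 2, 1, 10, 7, 6, 4, 8, 9, 5, 12, 11]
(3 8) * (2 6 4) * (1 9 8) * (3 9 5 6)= [0, 5, 3, 1, 2, 6, 4, 7, 9, 8]= (1 5 6 4 2 3)(8 9)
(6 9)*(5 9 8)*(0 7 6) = [7, 1, 2, 3, 4, 9, 8, 6, 5, 0] = (0 7 6 8 5 9)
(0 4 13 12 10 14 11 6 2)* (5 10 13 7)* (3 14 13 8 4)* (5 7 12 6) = [3, 1, 0, 14, 12, 10, 2, 7, 4, 9, 13, 5, 8, 6, 11] = (0 3 14 11 5 10 13 6 2)(4 12 8)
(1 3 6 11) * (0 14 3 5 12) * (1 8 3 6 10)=[14, 5, 2, 10, 4, 12, 11, 7, 3, 9, 1, 8, 0, 13, 6]=(0 14 6 11 8 3 10 1 5 12)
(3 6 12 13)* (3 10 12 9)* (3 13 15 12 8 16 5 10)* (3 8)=(3 6 9 13 8 16 5 10)(12 15)=[0, 1, 2, 6, 4, 10, 9, 7, 16, 13, 3, 11, 15, 8, 14, 12, 5]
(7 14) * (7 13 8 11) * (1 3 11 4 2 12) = (1 3 11 7 14 13 8 4 2 12) = [0, 3, 12, 11, 2, 5, 6, 14, 4, 9, 10, 7, 1, 8, 13]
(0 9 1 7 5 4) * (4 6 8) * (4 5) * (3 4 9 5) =(0 5 6 8 3 4)(1 7 9) =[5, 7, 2, 4, 0, 6, 8, 9, 3, 1]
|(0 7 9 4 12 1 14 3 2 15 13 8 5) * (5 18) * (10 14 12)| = 26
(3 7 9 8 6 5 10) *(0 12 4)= [12, 1, 2, 7, 0, 10, 5, 9, 6, 8, 3, 11, 4]= (0 12 4)(3 7 9 8 6 5 10)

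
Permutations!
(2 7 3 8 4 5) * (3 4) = (2 7 4 5)(3 8) = [0, 1, 7, 8, 5, 2, 6, 4, 3]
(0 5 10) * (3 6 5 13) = (0 13 3 6 5 10) = [13, 1, 2, 6, 4, 10, 5, 7, 8, 9, 0, 11, 12, 3]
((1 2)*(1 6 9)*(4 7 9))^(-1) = (1 9 7 4 6 2) = [0, 9, 1, 3, 6, 5, 2, 4, 8, 7]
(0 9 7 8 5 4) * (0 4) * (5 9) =(0 5)(7 8 9) =[5, 1, 2, 3, 4, 0, 6, 8, 9, 7]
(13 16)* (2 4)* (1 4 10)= [0, 4, 10, 3, 2, 5, 6, 7, 8, 9, 1, 11, 12, 16, 14, 15, 13]= (1 4 2 10)(13 16)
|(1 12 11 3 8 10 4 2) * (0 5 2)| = 10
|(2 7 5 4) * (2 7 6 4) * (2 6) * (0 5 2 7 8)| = 10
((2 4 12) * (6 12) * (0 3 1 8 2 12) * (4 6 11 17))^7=(0 3 1 8 2 6)(4 11 17)=[3, 8, 6, 1, 11, 5, 0, 7, 2, 9, 10, 17, 12, 13, 14, 15, 16, 4]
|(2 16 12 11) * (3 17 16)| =|(2 3 17 16 12 11)| =6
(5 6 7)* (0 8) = (0 8)(5 6 7) = [8, 1, 2, 3, 4, 6, 7, 5, 0]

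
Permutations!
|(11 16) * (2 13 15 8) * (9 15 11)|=|(2 13 11 16 9 15 8)|=7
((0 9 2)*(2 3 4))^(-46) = (0 2 4 3 9) = [2, 1, 4, 9, 3, 5, 6, 7, 8, 0]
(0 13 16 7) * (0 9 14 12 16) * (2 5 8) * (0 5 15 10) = (0 13 5 8 2 15 10)(7 9 14 12 16) = [13, 1, 15, 3, 4, 8, 6, 9, 2, 14, 0, 11, 16, 5, 12, 10, 7]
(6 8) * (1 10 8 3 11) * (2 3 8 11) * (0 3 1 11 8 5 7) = (11)(0 3 2 1 10 8 6 5 7) = [3, 10, 1, 2, 4, 7, 5, 0, 6, 9, 8, 11]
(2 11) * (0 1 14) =(0 1 14)(2 11) =[1, 14, 11, 3, 4, 5, 6, 7, 8, 9, 10, 2, 12, 13, 0]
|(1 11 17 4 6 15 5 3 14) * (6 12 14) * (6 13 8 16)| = 42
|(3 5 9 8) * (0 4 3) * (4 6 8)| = |(0 6 8)(3 5 9 4)| = 12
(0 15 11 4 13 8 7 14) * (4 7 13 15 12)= (0 12 4 15 11 7 14)(8 13)= [12, 1, 2, 3, 15, 5, 6, 14, 13, 9, 10, 7, 4, 8, 0, 11]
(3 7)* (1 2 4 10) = (1 2 4 10)(3 7) = [0, 2, 4, 7, 10, 5, 6, 3, 8, 9, 1]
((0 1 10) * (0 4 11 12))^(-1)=(0 12 11 4 10 1)=[12, 0, 2, 3, 10, 5, 6, 7, 8, 9, 1, 4, 11]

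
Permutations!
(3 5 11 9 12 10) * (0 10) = [10, 1, 2, 5, 4, 11, 6, 7, 8, 12, 3, 9, 0] = (0 10 3 5 11 9 12)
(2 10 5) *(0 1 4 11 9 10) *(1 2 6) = (0 2)(1 4 11 9 10 5 6) = [2, 4, 0, 3, 11, 6, 1, 7, 8, 10, 5, 9]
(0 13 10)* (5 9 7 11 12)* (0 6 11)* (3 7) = (0 13 10 6 11 12 5 9 3 7) = [13, 1, 2, 7, 4, 9, 11, 0, 8, 3, 6, 12, 5, 10]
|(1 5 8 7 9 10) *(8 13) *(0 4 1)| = |(0 4 1 5 13 8 7 9 10)| = 9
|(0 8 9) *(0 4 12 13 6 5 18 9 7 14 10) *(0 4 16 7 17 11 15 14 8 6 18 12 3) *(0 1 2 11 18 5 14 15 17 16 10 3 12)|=|(0 6 14 3 1 2 11 17 18 9 10 4 12 13 5)(7 8 16)|=15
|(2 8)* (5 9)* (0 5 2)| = 5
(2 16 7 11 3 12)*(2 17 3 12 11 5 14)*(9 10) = [0, 1, 16, 11, 4, 14, 6, 5, 8, 10, 9, 12, 17, 13, 2, 15, 7, 3] = (2 16 7 5 14)(3 11 12 17)(9 10)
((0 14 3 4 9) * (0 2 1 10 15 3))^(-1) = [14, 2, 9, 15, 3, 5, 6, 7, 8, 4, 1, 11, 12, 13, 0, 10] = (0 14)(1 2 9 4 3 15 10)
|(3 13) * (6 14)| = 2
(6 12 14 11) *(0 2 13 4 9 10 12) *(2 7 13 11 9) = (0 7 13 4 2 11 6)(9 10 12 14) = [7, 1, 11, 3, 2, 5, 0, 13, 8, 10, 12, 6, 14, 4, 9]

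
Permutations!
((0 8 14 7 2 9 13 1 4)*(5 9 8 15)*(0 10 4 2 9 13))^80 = [0, 1, 2, 3, 4, 5, 6, 7, 8, 9, 10, 11, 12, 13, 14, 15] = (15)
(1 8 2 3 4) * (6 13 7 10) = (1 8 2 3 4)(6 13 7 10) = [0, 8, 3, 4, 1, 5, 13, 10, 2, 9, 6, 11, 12, 7]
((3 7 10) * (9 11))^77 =[0, 1, 2, 10, 4, 5, 6, 3, 8, 11, 7, 9] =(3 10 7)(9 11)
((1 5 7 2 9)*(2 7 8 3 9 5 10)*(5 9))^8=[0, 1, 2, 8, 4, 3, 6, 7, 5, 9, 10]=(10)(3 8 5)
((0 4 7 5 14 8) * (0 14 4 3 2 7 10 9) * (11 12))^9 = [3, 1, 7, 2, 10, 4, 6, 5, 14, 0, 9, 12, 11, 13, 8] = (0 3 2 7 5 4 10 9)(8 14)(11 12)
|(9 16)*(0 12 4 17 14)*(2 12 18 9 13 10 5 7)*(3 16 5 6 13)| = 30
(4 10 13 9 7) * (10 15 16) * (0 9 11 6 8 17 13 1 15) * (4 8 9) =(0 4)(1 15 16 10)(6 9 7 8 17 13 11) =[4, 15, 2, 3, 0, 5, 9, 8, 17, 7, 1, 6, 12, 11, 14, 16, 10, 13]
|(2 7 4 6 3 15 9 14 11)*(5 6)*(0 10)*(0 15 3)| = 11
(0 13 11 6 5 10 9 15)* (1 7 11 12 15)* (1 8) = (0 13 12 15)(1 7 11 6 5 10 9 8) = [13, 7, 2, 3, 4, 10, 5, 11, 1, 8, 9, 6, 15, 12, 14, 0]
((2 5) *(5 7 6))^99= (2 5 6 7)= [0, 1, 5, 3, 4, 6, 7, 2]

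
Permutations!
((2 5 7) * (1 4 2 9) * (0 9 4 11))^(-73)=(0 11 1 9)(2 4 7 5)=[11, 9, 4, 3, 7, 2, 6, 5, 8, 0, 10, 1]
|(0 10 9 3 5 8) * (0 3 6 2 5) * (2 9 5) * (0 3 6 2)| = |(0 10 5 8 6 9 2)| = 7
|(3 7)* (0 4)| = |(0 4)(3 7)| = 2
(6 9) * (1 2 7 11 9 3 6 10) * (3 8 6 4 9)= (1 2 7 11 3 4 9 10)(6 8)= [0, 2, 7, 4, 9, 5, 8, 11, 6, 10, 1, 3]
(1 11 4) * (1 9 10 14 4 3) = (1 11 3)(4 9 10 14) = [0, 11, 2, 1, 9, 5, 6, 7, 8, 10, 14, 3, 12, 13, 4]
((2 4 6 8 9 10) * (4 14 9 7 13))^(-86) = (2 9)(4 13 7 8 6)(10 14) = [0, 1, 9, 3, 13, 5, 4, 8, 6, 2, 14, 11, 12, 7, 10]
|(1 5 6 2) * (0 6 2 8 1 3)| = |(0 6 8 1 5 2 3)| = 7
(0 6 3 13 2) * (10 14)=(0 6 3 13 2)(10 14)=[6, 1, 0, 13, 4, 5, 3, 7, 8, 9, 14, 11, 12, 2, 10]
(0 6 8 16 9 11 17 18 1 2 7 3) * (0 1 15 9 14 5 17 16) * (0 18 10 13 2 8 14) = (0 6 14 5 17 10 13 2 7 3 1 8 18 15 9 11 16) = [6, 8, 7, 1, 4, 17, 14, 3, 18, 11, 13, 16, 12, 2, 5, 9, 0, 10, 15]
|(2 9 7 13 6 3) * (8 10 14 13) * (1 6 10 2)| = 12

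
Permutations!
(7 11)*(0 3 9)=(0 3 9)(7 11)=[3, 1, 2, 9, 4, 5, 6, 11, 8, 0, 10, 7]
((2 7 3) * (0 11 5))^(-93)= (11)= [0, 1, 2, 3, 4, 5, 6, 7, 8, 9, 10, 11]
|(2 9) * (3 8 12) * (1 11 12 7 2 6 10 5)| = |(1 11 12 3 8 7 2 9 6 10 5)| = 11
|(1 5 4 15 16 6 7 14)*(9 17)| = |(1 5 4 15 16 6 7 14)(9 17)| = 8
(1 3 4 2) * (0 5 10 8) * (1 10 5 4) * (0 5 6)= (0 4 2 10 8 5 6)(1 3)= [4, 3, 10, 1, 2, 6, 0, 7, 5, 9, 8]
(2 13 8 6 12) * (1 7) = (1 7)(2 13 8 6 12) = [0, 7, 13, 3, 4, 5, 12, 1, 6, 9, 10, 11, 2, 8]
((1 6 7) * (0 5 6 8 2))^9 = (0 6 1 2 5 7 8) = [6, 2, 5, 3, 4, 7, 1, 8, 0]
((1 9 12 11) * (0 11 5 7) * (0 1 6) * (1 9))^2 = (0 6 11)(5 9)(7 12) = [6, 1, 2, 3, 4, 9, 11, 12, 8, 5, 10, 0, 7]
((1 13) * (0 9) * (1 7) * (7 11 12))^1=(0 9)(1 13 11 12 7)=[9, 13, 2, 3, 4, 5, 6, 1, 8, 0, 10, 12, 7, 11]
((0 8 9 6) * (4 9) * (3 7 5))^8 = (0 9 8 6 4)(3 5 7) = [9, 1, 2, 5, 0, 7, 4, 3, 6, 8]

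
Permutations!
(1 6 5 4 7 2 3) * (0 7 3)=[7, 6, 0, 1, 3, 4, 5, 2]=(0 7 2)(1 6 5 4 3)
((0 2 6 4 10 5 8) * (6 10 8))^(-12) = (0 10 6 8 2 5 4) = [10, 1, 5, 3, 0, 4, 8, 7, 2, 9, 6]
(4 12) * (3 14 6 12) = (3 14 6 12 4) = [0, 1, 2, 14, 3, 5, 12, 7, 8, 9, 10, 11, 4, 13, 6]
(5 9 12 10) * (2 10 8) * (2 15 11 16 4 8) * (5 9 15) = (2 10 9 12)(4 8 5 15 11 16) = [0, 1, 10, 3, 8, 15, 6, 7, 5, 12, 9, 16, 2, 13, 14, 11, 4]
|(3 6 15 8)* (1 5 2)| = |(1 5 2)(3 6 15 8)| = 12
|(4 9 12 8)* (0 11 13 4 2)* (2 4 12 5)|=9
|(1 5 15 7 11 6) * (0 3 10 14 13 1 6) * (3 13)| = 21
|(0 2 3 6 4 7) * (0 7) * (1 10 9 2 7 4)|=|(0 7 4)(1 10 9 2 3 6)|=6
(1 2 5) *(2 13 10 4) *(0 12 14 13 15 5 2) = (0 12 14 13 10 4)(1 15 5) = [12, 15, 2, 3, 0, 1, 6, 7, 8, 9, 4, 11, 14, 10, 13, 5]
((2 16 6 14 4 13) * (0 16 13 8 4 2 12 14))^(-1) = (0 6 16)(2 14 12 13)(4 8) = [6, 1, 14, 3, 8, 5, 16, 7, 4, 9, 10, 11, 13, 2, 12, 15, 0]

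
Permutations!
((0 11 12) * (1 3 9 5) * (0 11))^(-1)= (1 5 9 3)(11 12)= [0, 5, 2, 1, 4, 9, 6, 7, 8, 3, 10, 12, 11]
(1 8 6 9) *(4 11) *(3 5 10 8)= (1 3 5 10 8 6 9)(4 11)= [0, 3, 2, 5, 11, 10, 9, 7, 6, 1, 8, 4]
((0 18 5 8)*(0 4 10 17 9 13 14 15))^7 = (0 9 8 15 17 5 14 10 18 13 4) = [9, 1, 2, 3, 0, 14, 6, 7, 15, 8, 18, 11, 12, 4, 10, 17, 16, 5, 13]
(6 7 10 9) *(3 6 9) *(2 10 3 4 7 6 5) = (2 10 4 7 3 5) = [0, 1, 10, 5, 7, 2, 6, 3, 8, 9, 4]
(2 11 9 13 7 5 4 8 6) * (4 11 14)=(2 14 4 8 6)(5 11 9 13 7)=[0, 1, 14, 3, 8, 11, 2, 5, 6, 13, 10, 9, 12, 7, 4]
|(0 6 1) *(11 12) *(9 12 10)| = |(0 6 1)(9 12 11 10)| = 12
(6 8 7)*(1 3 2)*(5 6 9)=[0, 3, 1, 2, 4, 6, 8, 9, 7, 5]=(1 3 2)(5 6 8 7 9)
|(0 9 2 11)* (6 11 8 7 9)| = |(0 6 11)(2 8 7 9)| = 12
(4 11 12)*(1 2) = [0, 2, 1, 3, 11, 5, 6, 7, 8, 9, 10, 12, 4] = (1 2)(4 11 12)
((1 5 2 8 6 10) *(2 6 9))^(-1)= [0, 10, 9, 3, 4, 1, 5, 7, 2, 8, 6]= (1 10 6 5)(2 9 8)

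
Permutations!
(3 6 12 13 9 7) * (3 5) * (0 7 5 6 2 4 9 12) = [7, 1, 4, 2, 9, 3, 0, 6, 8, 5, 10, 11, 13, 12] = (0 7 6)(2 4 9 5 3)(12 13)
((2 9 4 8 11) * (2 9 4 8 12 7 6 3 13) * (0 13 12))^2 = (0 2)(3 7)(4 13)(6 12)(8 9 11) = [2, 1, 0, 7, 13, 5, 12, 3, 9, 11, 10, 8, 6, 4]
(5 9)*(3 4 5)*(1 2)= (1 2)(3 4 5 9)= [0, 2, 1, 4, 5, 9, 6, 7, 8, 3]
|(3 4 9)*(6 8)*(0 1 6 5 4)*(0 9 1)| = |(1 6 8 5 4)(3 9)| = 10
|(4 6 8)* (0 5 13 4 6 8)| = |(0 5 13 4 8 6)| = 6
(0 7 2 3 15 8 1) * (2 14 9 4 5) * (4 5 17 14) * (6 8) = (0 7 4 17 14 9 5 2 3 15 6 8 1) = [7, 0, 3, 15, 17, 2, 8, 4, 1, 5, 10, 11, 12, 13, 9, 6, 16, 14]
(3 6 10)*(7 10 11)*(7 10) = (3 6 11 10) = [0, 1, 2, 6, 4, 5, 11, 7, 8, 9, 3, 10]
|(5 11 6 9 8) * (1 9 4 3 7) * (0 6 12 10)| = 12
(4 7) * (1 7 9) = [0, 7, 2, 3, 9, 5, 6, 4, 8, 1] = (1 7 4 9)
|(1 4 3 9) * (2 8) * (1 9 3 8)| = 4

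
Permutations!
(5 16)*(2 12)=[0, 1, 12, 3, 4, 16, 6, 7, 8, 9, 10, 11, 2, 13, 14, 15, 5]=(2 12)(5 16)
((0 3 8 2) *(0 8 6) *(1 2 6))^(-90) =(8) =[0, 1, 2, 3, 4, 5, 6, 7, 8]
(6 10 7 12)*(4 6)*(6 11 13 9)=[0, 1, 2, 3, 11, 5, 10, 12, 8, 6, 7, 13, 4, 9]=(4 11 13 9 6 10 7 12)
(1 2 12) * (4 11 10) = (1 2 12)(4 11 10) = [0, 2, 12, 3, 11, 5, 6, 7, 8, 9, 4, 10, 1]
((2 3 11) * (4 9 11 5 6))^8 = [0, 1, 3, 5, 9, 6, 4, 7, 8, 11, 10, 2] = (2 3 5 6 4 9 11)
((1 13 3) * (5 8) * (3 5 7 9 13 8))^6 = [0, 3, 2, 5, 4, 13, 6, 8, 1, 7, 10, 11, 12, 9] = (1 3 5 13 9 7 8)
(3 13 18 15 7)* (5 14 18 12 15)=(3 13 12 15 7)(5 14 18)=[0, 1, 2, 13, 4, 14, 6, 3, 8, 9, 10, 11, 15, 12, 18, 7, 16, 17, 5]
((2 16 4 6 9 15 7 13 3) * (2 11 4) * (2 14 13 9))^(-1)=(2 6 4 11 3 13 14 16)(7 15 9)=[0, 1, 6, 13, 11, 5, 4, 15, 8, 7, 10, 3, 12, 14, 16, 9, 2]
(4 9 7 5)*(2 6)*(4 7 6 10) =(2 10 4 9 6)(5 7) =[0, 1, 10, 3, 9, 7, 2, 5, 8, 6, 4]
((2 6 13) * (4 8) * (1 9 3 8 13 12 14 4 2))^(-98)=(1 3 2 12 4)(6 14 13 9 8)=[0, 3, 12, 2, 1, 5, 14, 7, 6, 8, 10, 11, 4, 9, 13]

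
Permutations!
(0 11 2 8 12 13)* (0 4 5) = [11, 1, 8, 3, 5, 0, 6, 7, 12, 9, 10, 2, 13, 4] = (0 11 2 8 12 13 4 5)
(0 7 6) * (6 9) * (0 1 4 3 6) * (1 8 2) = [7, 4, 1, 6, 3, 5, 8, 9, 2, 0] = (0 7 9)(1 4 3 6 8 2)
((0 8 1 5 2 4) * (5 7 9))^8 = (9) = [0, 1, 2, 3, 4, 5, 6, 7, 8, 9]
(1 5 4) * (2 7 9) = (1 5 4)(2 7 9) = [0, 5, 7, 3, 1, 4, 6, 9, 8, 2]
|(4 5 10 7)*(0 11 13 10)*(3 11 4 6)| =6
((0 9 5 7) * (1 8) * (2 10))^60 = (10) = [0, 1, 2, 3, 4, 5, 6, 7, 8, 9, 10]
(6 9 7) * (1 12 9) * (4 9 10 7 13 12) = [0, 4, 2, 3, 9, 5, 1, 6, 8, 13, 7, 11, 10, 12] = (1 4 9 13 12 10 7 6)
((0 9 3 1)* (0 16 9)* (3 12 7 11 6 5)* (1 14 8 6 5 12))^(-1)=(1 9 16)(3 5 11 7 12 6 8 14)=[0, 9, 2, 5, 4, 11, 8, 12, 14, 16, 10, 7, 6, 13, 3, 15, 1]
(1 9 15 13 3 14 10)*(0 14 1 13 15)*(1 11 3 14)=(15)(0 1 9)(3 11)(10 13 14)=[1, 9, 2, 11, 4, 5, 6, 7, 8, 0, 13, 3, 12, 14, 10, 15]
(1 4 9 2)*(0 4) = (0 4 9 2 1) = [4, 0, 1, 3, 9, 5, 6, 7, 8, 2]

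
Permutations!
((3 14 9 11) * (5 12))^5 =(3 14 9 11)(5 12) =[0, 1, 2, 14, 4, 12, 6, 7, 8, 11, 10, 3, 5, 13, 9]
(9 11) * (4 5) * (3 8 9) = (3 8 9 11)(4 5) = [0, 1, 2, 8, 5, 4, 6, 7, 9, 11, 10, 3]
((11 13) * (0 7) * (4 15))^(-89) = (0 7)(4 15)(11 13) = [7, 1, 2, 3, 15, 5, 6, 0, 8, 9, 10, 13, 12, 11, 14, 4]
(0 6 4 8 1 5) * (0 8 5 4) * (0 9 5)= [6, 4, 2, 3, 0, 8, 9, 7, 1, 5]= (0 6 9 5 8 1 4)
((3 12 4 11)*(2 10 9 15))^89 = [0, 1, 10, 12, 11, 5, 6, 7, 8, 15, 9, 3, 4, 13, 14, 2] = (2 10 9 15)(3 12 4 11)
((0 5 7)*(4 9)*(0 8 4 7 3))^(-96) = (9) = [0, 1, 2, 3, 4, 5, 6, 7, 8, 9]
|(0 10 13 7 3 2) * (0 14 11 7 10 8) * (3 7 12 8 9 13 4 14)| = |(0 9 13 10 4 14 11 12 8)(2 3)| = 18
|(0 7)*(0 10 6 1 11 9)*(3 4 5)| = |(0 7 10 6 1 11 9)(3 4 5)| = 21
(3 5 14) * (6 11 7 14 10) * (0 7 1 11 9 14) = (0 7)(1 11)(3 5 10 6 9 14) = [7, 11, 2, 5, 4, 10, 9, 0, 8, 14, 6, 1, 12, 13, 3]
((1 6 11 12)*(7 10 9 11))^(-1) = (1 12 11 9 10 7 6) = [0, 12, 2, 3, 4, 5, 1, 6, 8, 10, 7, 9, 11]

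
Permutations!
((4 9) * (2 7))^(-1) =(2 7)(4 9) =[0, 1, 7, 3, 9, 5, 6, 2, 8, 4]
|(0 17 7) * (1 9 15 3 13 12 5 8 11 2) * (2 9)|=|(0 17 7)(1 2)(3 13 12 5 8 11 9 15)|=24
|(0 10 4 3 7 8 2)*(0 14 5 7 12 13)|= |(0 10 4 3 12 13)(2 14 5 7 8)|= 30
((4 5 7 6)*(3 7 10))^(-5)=[0, 1, 2, 7, 5, 10, 4, 6, 8, 9, 3]=(3 7 6 4 5 10)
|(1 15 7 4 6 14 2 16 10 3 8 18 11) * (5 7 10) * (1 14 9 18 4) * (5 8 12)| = |(1 15 10 3 12 5 7)(2 16 8 4 6 9 18 11 14)| = 63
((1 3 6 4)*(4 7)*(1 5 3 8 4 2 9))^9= [0, 1, 2, 3, 4, 5, 6, 7, 8, 9]= (9)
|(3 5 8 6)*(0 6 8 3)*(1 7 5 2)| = 10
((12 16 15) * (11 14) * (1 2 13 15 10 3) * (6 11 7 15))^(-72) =(16) =[0, 1, 2, 3, 4, 5, 6, 7, 8, 9, 10, 11, 12, 13, 14, 15, 16]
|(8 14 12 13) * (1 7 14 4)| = |(1 7 14 12 13 8 4)| = 7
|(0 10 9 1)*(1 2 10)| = |(0 1)(2 10 9)| = 6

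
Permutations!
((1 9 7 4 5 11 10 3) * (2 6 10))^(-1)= (1 3 10 6 2 11 5 4 7 9)= [0, 3, 11, 10, 7, 4, 2, 9, 8, 1, 6, 5]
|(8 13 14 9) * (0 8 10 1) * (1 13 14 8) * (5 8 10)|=|(0 1)(5 8 14 9)(10 13)|=4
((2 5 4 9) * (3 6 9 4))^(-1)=[0, 1, 9, 5, 4, 2, 3, 7, 8, 6]=(2 9 6 3 5)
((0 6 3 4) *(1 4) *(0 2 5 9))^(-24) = (9) = [0, 1, 2, 3, 4, 5, 6, 7, 8, 9]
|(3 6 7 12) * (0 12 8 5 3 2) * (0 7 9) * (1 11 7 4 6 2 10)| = 13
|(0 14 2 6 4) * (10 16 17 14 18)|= |(0 18 10 16 17 14 2 6 4)|= 9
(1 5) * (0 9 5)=[9, 0, 2, 3, 4, 1, 6, 7, 8, 5]=(0 9 5 1)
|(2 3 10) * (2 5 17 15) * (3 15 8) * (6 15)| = |(2 6 15)(3 10 5 17 8)| = 15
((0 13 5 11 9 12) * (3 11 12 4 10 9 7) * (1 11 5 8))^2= (0 8 11 3 12 13 1 7 5)(4 9 10)= [8, 7, 2, 12, 9, 0, 6, 5, 11, 10, 4, 3, 13, 1]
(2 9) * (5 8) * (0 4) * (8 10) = (0 4)(2 9)(5 10 8) = [4, 1, 9, 3, 0, 10, 6, 7, 5, 2, 8]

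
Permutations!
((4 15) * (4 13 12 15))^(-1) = (12 13 15) = [0, 1, 2, 3, 4, 5, 6, 7, 8, 9, 10, 11, 13, 15, 14, 12]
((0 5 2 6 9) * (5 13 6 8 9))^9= [6, 1, 9, 3, 4, 8, 2, 7, 0, 13, 10, 11, 12, 5]= (0 6 2 9 13 5 8)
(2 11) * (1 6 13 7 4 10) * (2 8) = (1 6 13 7 4 10)(2 11 8) = [0, 6, 11, 3, 10, 5, 13, 4, 2, 9, 1, 8, 12, 7]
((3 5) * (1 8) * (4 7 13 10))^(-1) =[0, 8, 2, 5, 10, 3, 6, 4, 1, 9, 13, 11, 12, 7] =(1 8)(3 5)(4 10 13 7)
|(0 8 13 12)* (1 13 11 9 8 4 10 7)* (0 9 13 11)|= 10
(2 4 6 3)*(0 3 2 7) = (0 3 7)(2 4 6) = [3, 1, 4, 7, 6, 5, 2, 0]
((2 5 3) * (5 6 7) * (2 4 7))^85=[0, 1, 6, 4, 7, 3, 2, 5]=(2 6)(3 4 7 5)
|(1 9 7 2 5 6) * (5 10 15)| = |(1 9 7 2 10 15 5 6)| = 8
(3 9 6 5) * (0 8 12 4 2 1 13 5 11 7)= (0 8 12 4 2 1 13 5 3 9 6 11 7)= [8, 13, 1, 9, 2, 3, 11, 0, 12, 6, 10, 7, 4, 5]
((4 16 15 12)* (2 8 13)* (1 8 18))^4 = (1 18 2 13 8) = [0, 18, 13, 3, 4, 5, 6, 7, 1, 9, 10, 11, 12, 8, 14, 15, 16, 17, 2]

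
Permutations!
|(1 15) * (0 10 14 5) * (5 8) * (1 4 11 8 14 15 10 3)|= |(0 3 1 10 15 4 11 8 5)|= 9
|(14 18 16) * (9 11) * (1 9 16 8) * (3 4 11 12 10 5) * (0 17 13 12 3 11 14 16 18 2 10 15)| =|(0 17 13 12 15)(1 9 3 4 14 2 10 5 11 18 8)| =55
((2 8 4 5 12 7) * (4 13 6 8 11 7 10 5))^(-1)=(2 7 11)(5 10 12)(6 13 8)=[0, 1, 7, 3, 4, 10, 13, 11, 6, 9, 12, 2, 5, 8]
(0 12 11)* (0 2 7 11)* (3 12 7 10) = (0 7 11 2 10 3 12) = [7, 1, 10, 12, 4, 5, 6, 11, 8, 9, 3, 2, 0]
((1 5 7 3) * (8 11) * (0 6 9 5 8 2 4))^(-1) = [4, 3, 11, 7, 2, 9, 0, 5, 1, 6, 10, 8] = (0 4 2 11 8 1 3 7 5 9 6)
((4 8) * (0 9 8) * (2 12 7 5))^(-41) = [4, 1, 5, 3, 8, 7, 6, 12, 9, 0, 10, 11, 2] = (0 4 8 9)(2 5 7 12)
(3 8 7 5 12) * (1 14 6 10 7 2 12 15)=(1 14 6 10 7 5 15)(2 12 3 8)=[0, 14, 12, 8, 4, 15, 10, 5, 2, 9, 7, 11, 3, 13, 6, 1]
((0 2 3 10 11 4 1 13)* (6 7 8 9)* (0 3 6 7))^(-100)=(0 6 2)(1 3 11)(4 13 10)(7 9 8)=[6, 3, 0, 11, 13, 5, 2, 9, 7, 8, 4, 1, 12, 10]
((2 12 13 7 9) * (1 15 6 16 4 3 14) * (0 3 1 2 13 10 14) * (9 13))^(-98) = (1 6 4 15 16)(2 10)(12 14) = [0, 6, 10, 3, 15, 5, 4, 7, 8, 9, 2, 11, 14, 13, 12, 16, 1]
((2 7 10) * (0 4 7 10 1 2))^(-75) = (0 1)(2 4)(7 10) = [1, 0, 4, 3, 2, 5, 6, 10, 8, 9, 7]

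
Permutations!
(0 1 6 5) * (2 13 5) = [1, 6, 13, 3, 4, 0, 2, 7, 8, 9, 10, 11, 12, 5] = (0 1 6 2 13 5)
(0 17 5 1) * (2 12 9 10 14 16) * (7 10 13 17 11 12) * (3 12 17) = [11, 0, 7, 12, 4, 1, 6, 10, 8, 13, 14, 17, 9, 3, 16, 15, 2, 5] = (0 11 17 5 1)(2 7 10 14 16)(3 12 9 13)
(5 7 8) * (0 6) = (0 6)(5 7 8) = [6, 1, 2, 3, 4, 7, 0, 8, 5]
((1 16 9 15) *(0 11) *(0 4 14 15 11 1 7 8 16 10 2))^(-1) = (0 2 10 1)(4 11 9 16 8 7 15 14) = [2, 0, 10, 3, 11, 5, 6, 15, 7, 16, 1, 9, 12, 13, 4, 14, 8]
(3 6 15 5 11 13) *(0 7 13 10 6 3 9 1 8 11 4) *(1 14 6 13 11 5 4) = (0 7 11 10 13 9 14 6 15 4)(1 8 5) = [7, 8, 2, 3, 0, 1, 15, 11, 5, 14, 13, 10, 12, 9, 6, 4]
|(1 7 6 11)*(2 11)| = |(1 7 6 2 11)| = 5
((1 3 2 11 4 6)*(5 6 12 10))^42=[0, 10, 6, 5, 3, 4, 12, 7, 8, 9, 11, 1, 2]=(1 10 11)(2 6 12)(3 5 4)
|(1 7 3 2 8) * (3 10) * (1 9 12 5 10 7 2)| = 8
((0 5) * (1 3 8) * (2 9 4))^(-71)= (0 5)(1 3 8)(2 9 4)= [5, 3, 9, 8, 2, 0, 6, 7, 1, 4]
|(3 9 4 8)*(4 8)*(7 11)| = |(3 9 8)(7 11)| = 6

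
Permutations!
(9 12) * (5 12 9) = (5 12) = [0, 1, 2, 3, 4, 12, 6, 7, 8, 9, 10, 11, 5]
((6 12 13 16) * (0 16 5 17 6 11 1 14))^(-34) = (0 16 11 1 14)(5 17 6 12 13) = [16, 14, 2, 3, 4, 17, 12, 7, 8, 9, 10, 1, 13, 5, 0, 15, 11, 6]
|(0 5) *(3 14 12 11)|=|(0 5)(3 14 12 11)|=4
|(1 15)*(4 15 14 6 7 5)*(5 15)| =10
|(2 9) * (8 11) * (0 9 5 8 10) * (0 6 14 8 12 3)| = |(0 9 2 5 12 3)(6 14 8 11 10)| = 30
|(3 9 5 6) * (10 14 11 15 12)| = |(3 9 5 6)(10 14 11 15 12)| = 20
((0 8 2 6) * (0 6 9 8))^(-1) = (2 8 9) = [0, 1, 8, 3, 4, 5, 6, 7, 9, 2]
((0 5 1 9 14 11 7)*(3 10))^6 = (0 7 11 14 9 1 5) = [7, 5, 2, 3, 4, 0, 6, 11, 8, 1, 10, 14, 12, 13, 9]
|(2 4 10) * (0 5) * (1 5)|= 3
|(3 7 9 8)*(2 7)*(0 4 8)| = 7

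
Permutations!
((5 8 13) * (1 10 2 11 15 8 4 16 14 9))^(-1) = (1 9 14 16 4 5 13 8 15 11 2 10) = [0, 9, 10, 3, 5, 13, 6, 7, 15, 14, 1, 2, 12, 8, 16, 11, 4]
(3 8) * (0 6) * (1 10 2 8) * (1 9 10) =(0 6)(2 8 3 9 10) =[6, 1, 8, 9, 4, 5, 0, 7, 3, 10, 2]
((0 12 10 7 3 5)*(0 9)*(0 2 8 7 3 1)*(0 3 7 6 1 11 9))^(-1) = (0 5 3 1 6 8 2 9 11 7 10 12) = [5, 6, 9, 1, 4, 3, 8, 10, 2, 11, 12, 7, 0]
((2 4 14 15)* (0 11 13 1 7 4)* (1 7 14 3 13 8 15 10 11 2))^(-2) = (1 8 10)(3 7)(4 13)(11 14 15) = [0, 8, 2, 7, 13, 5, 6, 3, 10, 9, 1, 14, 12, 4, 15, 11]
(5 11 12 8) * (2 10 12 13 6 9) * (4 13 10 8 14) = (2 8 5 11 10 12 14 4 13 6 9) = [0, 1, 8, 3, 13, 11, 9, 7, 5, 2, 12, 10, 14, 6, 4]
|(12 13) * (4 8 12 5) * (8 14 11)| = |(4 14 11 8 12 13 5)| = 7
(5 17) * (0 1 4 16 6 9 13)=(0 1 4 16 6 9 13)(5 17)=[1, 4, 2, 3, 16, 17, 9, 7, 8, 13, 10, 11, 12, 0, 14, 15, 6, 5]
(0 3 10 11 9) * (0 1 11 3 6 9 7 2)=[6, 11, 0, 10, 4, 5, 9, 2, 8, 1, 3, 7]=(0 6 9 1 11 7 2)(3 10)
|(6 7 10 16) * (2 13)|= |(2 13)(6 7 10 16)|= 4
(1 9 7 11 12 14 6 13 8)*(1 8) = (1 9 7 11 12 14 6 13) = [0, 9, 2, 3, 4, 5, 13, 11, 8, 7, 10, 12, 14, 1, 6]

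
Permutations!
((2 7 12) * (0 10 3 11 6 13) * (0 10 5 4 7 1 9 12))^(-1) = [7, 2, 12, 10, 5, 0, 11, 4, 8, 1, 13, 3, 9, 6] = (0 7 4 5)(1 2 12 9)(3 10 13 6 11)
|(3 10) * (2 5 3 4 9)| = 6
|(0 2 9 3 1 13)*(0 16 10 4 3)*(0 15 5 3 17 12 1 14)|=7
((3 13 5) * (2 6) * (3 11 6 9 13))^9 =(2 5)(6 13)(9 11) =[0, 1, 5, 3, 4, 2, 13, 7, 8, 11, 10, 9, 12, 6]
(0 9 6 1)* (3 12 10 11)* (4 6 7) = [9, 0, 2, 12, 6, 5, 1, 4, 8, 7, 11, 3, 10] = (0 9 7 4 6 1)(3 12 10 11)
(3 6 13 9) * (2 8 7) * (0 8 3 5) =(0 8 7 2 3 6 13 9 5) =[8, 1, 3, 6, 4, 0, 13, 2, 7, 5, 10, 11, 12, 9]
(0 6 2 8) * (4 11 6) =(0 4 11 6 2 8) =[4, 1, 8, 3, 11, 5, 2, 7, 0, 9, 10, 6]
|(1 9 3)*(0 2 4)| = 3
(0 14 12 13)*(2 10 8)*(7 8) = [14, 1, 10, 3, 4, 5, 6, 8, 2, 9, 7, 11, 13, 0, 12] = (0 14 12 13)(2 10 7 8)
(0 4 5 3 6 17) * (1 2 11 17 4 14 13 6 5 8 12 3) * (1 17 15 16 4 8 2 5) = (0 14 13 6 8 12 3 1 5 17)(2 11 15 16 4) = [14, 5, 11, 1, 2, 17, 8, 7, 12, 9, 10, 15, 3, 6, 13, 16, 4, 0]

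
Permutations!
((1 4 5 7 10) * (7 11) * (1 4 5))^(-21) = (1 7)(4 11)(5 10) = [0, 7, 2, 3, 11, 10, 6, 1, 8, 9, 5, 4]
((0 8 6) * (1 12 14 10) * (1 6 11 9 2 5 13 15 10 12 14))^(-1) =(0 6 10 15 13 5 2 9 11 8)(1 12 14) =[6, 12, 9, 3, 4, 2, 10, 7, 0, 11, 15, 8, 14, 5, 1, 13]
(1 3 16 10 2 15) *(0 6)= (0 6)(1 3 16 10 2 15)= [6, 3, 15, 16, 4, 5, 0, 7, 8, 9, 2, 11, 12, 13, 14, 1, 10]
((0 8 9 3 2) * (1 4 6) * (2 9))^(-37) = [2, 6, 8, 9, 1, 5, 4, 7, 0, 3] = (0 2 8)(1 6 4)(3 9)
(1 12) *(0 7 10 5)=[7, 12, 2, 3, 4, 0, 6, 10, 8, 9, 5, 11, 1]=(0 7 10 5)(1 12)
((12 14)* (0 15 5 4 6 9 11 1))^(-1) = (0 1 11 9 6 4 5 15)(12 14) = [1, 11, 2, 3, 5, 15, 4, 7, 8, 6, 10, 9, 14, 13, 12, 0]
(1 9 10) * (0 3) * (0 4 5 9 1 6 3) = (3 4 5 9 10 6) = [0, 1, 2, 4, 5, 9, 3, 7, 8, 10, 6]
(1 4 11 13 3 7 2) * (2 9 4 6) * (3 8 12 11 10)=[0, 6, 1, 7, 10, 5, 2, 9, 12, 4, 3, 13, 11, 8]=(1 6 2)(3 7 9 4 10)(8 12 11 13)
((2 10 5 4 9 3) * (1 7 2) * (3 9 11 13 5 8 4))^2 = [0, 2, 8, 7, 13, 1, 6, 10, 11, 9, 4, 5, 12, 3] = (1 2 8 11 5)(3 7 10 4 13)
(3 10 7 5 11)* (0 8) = (0 8)(3 10 7 5 11) = [8, 1, 2, 10, 4, 11, 6, 5, 0, 9, 7, 3]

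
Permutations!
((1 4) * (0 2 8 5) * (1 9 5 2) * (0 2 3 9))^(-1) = (0 4 1)(2 5 9 3 8) = [4, 0, 5, 8, 1, 9, 6, 7, 2, 3]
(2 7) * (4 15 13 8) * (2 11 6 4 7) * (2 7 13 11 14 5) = (2 7 14 5)(4 15 11 6)(8 13) = [0, 1, 7, 3, 15, 2, 4, 14, 13, 9, 10, 6, 12, 8, 5, 11]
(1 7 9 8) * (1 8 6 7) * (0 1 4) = (0 1 4)(6 7 9) = [1, 4, 2, 3, 0, 5, 7, 9, 8, 6]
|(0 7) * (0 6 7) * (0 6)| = 3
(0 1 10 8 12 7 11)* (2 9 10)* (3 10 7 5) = [1, 2, 9, 10, 4, 3, 6, 11, 12, 7, 8, 0, 5] = (0 1 2 9 7 11)(3 10 8 12 5)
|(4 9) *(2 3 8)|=6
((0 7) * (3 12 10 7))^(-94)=(0 3 12 10 7)=[3, 1, 2, 12, 4, 5, 6, 0, 8, 9, 7, 11, 10]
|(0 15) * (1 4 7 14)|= |(0 15)(1 4 7 14)|= 4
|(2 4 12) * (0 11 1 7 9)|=|(0 11 1 7 9)(2 4 12)|=15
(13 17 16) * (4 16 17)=(17)(4 16 13)=[0, 1, 2, 3, 16, 5, 6, 7, 8, 9, 10, 11, 12, 4, 14, 15, 13, 17]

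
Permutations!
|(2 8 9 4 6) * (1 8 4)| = 3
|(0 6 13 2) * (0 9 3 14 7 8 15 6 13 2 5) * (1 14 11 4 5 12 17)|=|(0 13 12 17 1 14 7 8 15 6 2 9 3 11 4 5)|=16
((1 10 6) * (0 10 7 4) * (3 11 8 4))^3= (0 1 11)(3 4 6)(7 8 10)= [1, 11, 2, 4, 6, 5, 3, 8, 10, 9, 7, 0]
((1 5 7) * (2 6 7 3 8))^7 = (8) = [0, 1, 2, 3, 4, 5, 6, 7, 8]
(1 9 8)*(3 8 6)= (1 9 6 3 8)= [0, 9, 2, 8, 4, 5, 3, 7, 1, 6]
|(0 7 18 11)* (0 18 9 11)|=|(0 7 9 11 18)|=5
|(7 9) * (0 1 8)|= |(0 1 8)(7 9)|= 6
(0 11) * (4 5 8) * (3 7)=(0 11)(3 7)(4 5 8)=[11, 1, 2, 7, 5, 8, 6, 3, 4, 9, 10, 0]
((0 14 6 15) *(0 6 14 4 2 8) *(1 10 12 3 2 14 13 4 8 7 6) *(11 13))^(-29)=(0 8)(1 3 6 10 2 15 12 7)(4 13 11 14)=[8, 3, 15, 6, 13, 5, 10, 1, 0, 9, 2, 14, 7, 11, 4, 12]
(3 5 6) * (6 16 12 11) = (3 5 16 12 11 6) = [0, 1, 2, 5, 4, 16, 3, 7, 8, 9, 10, 6, 11, 13, 14, 15, 12]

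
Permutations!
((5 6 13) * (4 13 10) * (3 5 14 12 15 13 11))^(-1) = (3 11 4 10 6 5)(12 14 13 15) = [0, 1, 2, 11, 10, 3, 5, 7, 8, 9, 6, 4, 14, 15, 13, 12]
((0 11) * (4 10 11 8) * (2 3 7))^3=[10, 1, 2, 3, 0, 5, 6, 7, 11, 9, 8, 4]=(0 10 8 11 4)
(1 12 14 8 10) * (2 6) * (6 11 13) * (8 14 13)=[0, 12, 11, 3, 4, 5, 2, 7, 10, 9, 1, 8, 13, 6, 14]=(14)(1 12 13 6 2 11 8 10)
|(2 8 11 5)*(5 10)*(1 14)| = 10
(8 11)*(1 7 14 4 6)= (1 7 14 4 6)(8 11)= [0, 7, 2, 3, 6, 5, 1, 14, 11, 9, 10, 8, 12, 13, 4]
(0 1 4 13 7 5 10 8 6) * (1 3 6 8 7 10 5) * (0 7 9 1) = (0 3 6 7)(1 4 13 10 9) = [3, 4, 2, 6, 13, 5, 7, 0, 8, 1, 9, 11, 12, 10]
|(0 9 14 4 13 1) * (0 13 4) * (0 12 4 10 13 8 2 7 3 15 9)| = |(1 8 2 7 3 15 9 14 12 4 10 13)| = 12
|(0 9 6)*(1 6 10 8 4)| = |(0 9 10 8 4 1 6)| = 7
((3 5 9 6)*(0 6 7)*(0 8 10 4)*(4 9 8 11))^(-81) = [4, 1, 2, 6, 11, 3, 0, 9, 5, 10, 8, 7] = (0 4 11 7 9 10 8 5 3 6)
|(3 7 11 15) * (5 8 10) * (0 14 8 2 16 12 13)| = 36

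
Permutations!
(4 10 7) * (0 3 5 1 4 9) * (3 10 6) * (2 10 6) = (0 6 3 5 1 4 2 10 7 9) = [6, 4, 10, 5, 2, 1, 3, 9, 8, 0, 7]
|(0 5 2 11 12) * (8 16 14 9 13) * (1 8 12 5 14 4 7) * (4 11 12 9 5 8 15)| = 60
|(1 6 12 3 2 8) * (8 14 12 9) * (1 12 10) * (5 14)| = |(1 6 9 8 12 3 2 5 14 10)| = 10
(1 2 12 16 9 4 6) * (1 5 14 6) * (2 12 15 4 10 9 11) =(1 12 16 11 2 15 4)(5 14 6)(9 10) =[0, 12, 15, 3, 1, 14, 5, 7, 8, 10, 9, 2, 16, 13, 6, 4, 11]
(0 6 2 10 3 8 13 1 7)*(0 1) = (0 6 2 10 3 8 13)(1 7) = [6, 7, 10, 8, 4, 5, 2, 1, 13, 9, 3, 11, 12, 0]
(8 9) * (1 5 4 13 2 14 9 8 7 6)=(1 5 4 13 2 14 9 7 6)=[0, 5, 14, 3, 13, 4, 1, 6, 8, 7, 10, 11, 12, 2, 9]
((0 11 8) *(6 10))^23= (0 8 11)(6 10)= [8, 1, 2, 3, 4, 5, 10, 7, 11, 9, 6, 0]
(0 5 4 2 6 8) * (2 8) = (0 5 4 8)(2 6) = [5, 1, 6, 3, 8, 4, 2, 7, 0]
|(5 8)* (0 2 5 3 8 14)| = 4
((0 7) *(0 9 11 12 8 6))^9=(0 9 12 6 7 11 8)=[9, 1, 2, 3, 4, 5, 7, 11, 0, 12, 10, 8, 6]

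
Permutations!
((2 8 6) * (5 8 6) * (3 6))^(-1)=(2 6 3)(5 8)=[0, 1, 6, 2, 4, 8, 3, 7, 5]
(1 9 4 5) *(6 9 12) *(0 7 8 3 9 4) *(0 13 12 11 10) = (0 7 8 3 9 13 12 6 4 5 1 11 10) = [7, 11, 2, 9, 5, 1, 4, 8, 3, 13, 0, 10, 6, 12]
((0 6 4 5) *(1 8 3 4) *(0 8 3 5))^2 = (8)(0 1 4 6 3) = [1, 4, 2, 0, 6, 5, 3, 7, 8]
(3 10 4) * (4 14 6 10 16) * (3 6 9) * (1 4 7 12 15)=[0, 4, 2, 16, 6, 5, 10, 12, 8, 3, 14, 11, 15, 13, 9, 1, 7]=(1 4 6 10 14 9 3 16 7 12 15)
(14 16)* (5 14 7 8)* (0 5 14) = [5, 1, 2, 3, 4, 0, 6, 8, 14, 9, 10, 11, 12, 13, 16, 15, 7] = (0 5)(7 8 14 16)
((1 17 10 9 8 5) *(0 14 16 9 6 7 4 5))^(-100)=(1 4 6 17 5 7 10)=[0, 4, 2, 3, 6, 7, 17, 10, 8, 9, 1, 11, 12, 13, 14, 15, 16, 5]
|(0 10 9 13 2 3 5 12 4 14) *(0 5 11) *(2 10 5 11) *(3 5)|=|(0 3 2 5 12 4 14 11)(9 13 10)|=24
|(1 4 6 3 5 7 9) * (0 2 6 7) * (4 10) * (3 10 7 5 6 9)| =|(0 2 9 1 7 3 6 10 4 5)| =10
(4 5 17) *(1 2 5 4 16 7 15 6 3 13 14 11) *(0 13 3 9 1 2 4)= [13, 4, 5, 3, 0, 17, 9, 15, 8, 1, 10, 2, 12, 14, 11, 6, 7, 16]= (0 13 14 11 2 5 17 16 7 15 6 9 1 4)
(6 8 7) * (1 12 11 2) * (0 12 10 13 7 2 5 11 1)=(0 12 1 10 13 7 6 8 2)(5 11)=[12, 10, 0, 3, 4, 11, 8, 6, 2, 9, 13, 5, 1, 7]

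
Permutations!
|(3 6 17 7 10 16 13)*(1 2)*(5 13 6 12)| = |(1 2)(3 12 5 13)(6 17 7 10 16)| = 20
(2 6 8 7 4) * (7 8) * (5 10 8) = (2 6 7 4)(5 10 8) = [0, 1, 6, 3, 2, 10, 7, 4, 5, 9, 8]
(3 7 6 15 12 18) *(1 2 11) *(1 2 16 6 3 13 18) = [0, 16, 11, 7, 4, 5, 15, 3, 8, 9, 10, 2, 1, 18, 14, 12, 6, 17, 13] = (1 16 6 15 12)(2 11)(3 7)(13 18)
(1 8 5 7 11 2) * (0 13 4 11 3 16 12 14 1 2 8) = [13, 0, 2, 16, 11, 7, 6, 3, 5, 9, 10, 8, 14, 4, 1, 15, 12] = (0 13 4 11 8 5 7 3 16 12 14 1)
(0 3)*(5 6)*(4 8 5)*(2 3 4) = [4, 1, 3, 0, 8, 6, 2, 7, 5] = (0 4 8 5 6 2 3)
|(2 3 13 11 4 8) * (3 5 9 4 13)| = 10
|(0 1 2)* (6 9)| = |(0 1 2)(6 9)| = 6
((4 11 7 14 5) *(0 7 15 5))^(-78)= [0, 1, 2, 3, 15, 11, 6, 7, 8, 9, 10, 5, 12, 13, 14, 4]= (4 15)(5 11)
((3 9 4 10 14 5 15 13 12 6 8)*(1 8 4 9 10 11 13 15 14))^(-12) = (15)(4 12 11 6 13) = [0, 1, 2, 3, 12, 5, 13, 7, 8, 9, 10, 6, 11, 4, 14, 15]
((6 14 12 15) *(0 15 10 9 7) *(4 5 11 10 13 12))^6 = [11, 1, 2, 3, 0, 15, 9, 5, 8, 4, 14, 6, 12, 13, 7, 10] = (0 11 6 9 4)(5 15 10 14 7)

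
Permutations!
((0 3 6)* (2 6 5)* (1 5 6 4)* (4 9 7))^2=(0 6 3)(1 2 7)(4 5 9)=[6, 2, 7, 0, 5, 9, 3, 1, 8, 4]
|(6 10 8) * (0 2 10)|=5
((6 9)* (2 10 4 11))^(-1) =[0, 1, 11, 3, 10, 5, 9, 7, 8, 6, 2, 4] =(2 11 4 10)(6 9)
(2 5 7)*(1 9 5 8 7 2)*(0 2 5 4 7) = (0 2 8)(1 9 4 7) = [2, 9, 8, 3, 7, 5, 6, 1, 0, 4]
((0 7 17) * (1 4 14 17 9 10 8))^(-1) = (0 17 14 4 1 8 10 9 7) = [17, 8, 2, 3, 1, 5, 6, 0, 10, 7, 9, 11, 12, 13, 4, 15, 16, 14]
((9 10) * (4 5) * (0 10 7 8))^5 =(10)(4 5) =[0, 1, 2, 3, 5, 4, 6, 7, 8, 9, 10]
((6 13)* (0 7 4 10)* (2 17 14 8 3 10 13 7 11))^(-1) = (0 10 3 8 14 17 2 11)(4 7 6 13) = [10, 1, 11, 8, 7, 5, 13, 6, 14, 9, 3, 0, 12, 4, 17, 15, 16, 2]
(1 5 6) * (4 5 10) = (1 10 4 5 6) = [0, 10, 2, 3, 5, 6, 1, 7, 8, 9, 4]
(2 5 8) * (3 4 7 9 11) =[0, 1, 5, 4, 7, 8, 6, 9, 2, 11, 10, 3] =(2 5 8)(3 4 7 9 11)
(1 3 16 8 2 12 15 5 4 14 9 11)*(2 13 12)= [0, 3, 2, 16, 14, 4, 6, 7, 13, 11, 10, 1, 15, 12, 9, 5, 8]= (1 3 16 8 13 12 15 5 4 14 9 11)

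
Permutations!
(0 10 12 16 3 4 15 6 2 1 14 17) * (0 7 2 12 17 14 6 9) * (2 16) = (0 10 17 7 16 3 4 15 9)(1 6 12 2) = [10, 6, 1, 4, 15, 5, 12, 16, 8, 0, 17, 11, 2, 13, 14, 9, 3, 7]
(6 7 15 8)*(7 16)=(6 16 7 15 8)=[0, 1, 2, 3, 4, 5, 16, 15, 6, 9, 10, 11, 12, 13, 14, 8, 7]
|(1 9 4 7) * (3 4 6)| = |(1 9 6 3 4 7)| = 6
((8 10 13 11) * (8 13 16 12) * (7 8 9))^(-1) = (7 9 12 16 10 8)(11 13) = [0, 1, 2, 3, 4, 5, 6, 9, 7, 12, 8, 13, 16, 11, 14, 15, 10]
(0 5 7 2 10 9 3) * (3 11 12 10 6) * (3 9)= (0 5 7 2 6 9 11 12 10 3)= [5, 1, 6, 0, 4, 7, 9, 2, 8, 11, 3, 12, 10]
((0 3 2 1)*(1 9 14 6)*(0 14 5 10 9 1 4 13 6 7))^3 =(0 1)(2 7)(3 14) =[1, 0, 7, 14, 4, 5, 6, 2, 8, 9, 10, 11, 12, 13, 3]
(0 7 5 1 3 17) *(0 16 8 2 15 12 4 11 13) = [7, 3, 15, 17, 11, 1, 6, 5, 2, 9, 10, 13, 4, 0, 14, 12, 8, 16] = (0 7 5 1 3 17 16 8 2 15 12 4 11 13)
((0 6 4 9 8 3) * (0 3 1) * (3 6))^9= (0 6 9 1 3 4 8)= [6, 3, 2, 4, 8, 5, 9, 7, 0, 1]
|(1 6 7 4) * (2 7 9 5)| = |(1 6 9 5 2 7 4)| = 7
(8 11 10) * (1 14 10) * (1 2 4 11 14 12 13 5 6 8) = (1 12 13 5 6 8 14 10)(2 4 11) = [0, 12, 4, 3, 11, 6, 8, 7, 14, 9, 1, 2, 13, 5, 10]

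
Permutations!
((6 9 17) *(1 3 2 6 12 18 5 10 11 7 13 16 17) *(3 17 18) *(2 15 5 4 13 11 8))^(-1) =[0, 9, 8, 12, 18, 15, 2, 11, 10, 6, 5, 7, 17, 4, 14, 3, 13, 1, 16] =(1 9 6 2 8 10 5 15 3 12 17)(4 18 16 13)(7 11)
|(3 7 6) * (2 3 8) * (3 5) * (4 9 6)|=8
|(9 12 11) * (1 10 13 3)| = |(1 10 13 3)(9 12 11)| = 12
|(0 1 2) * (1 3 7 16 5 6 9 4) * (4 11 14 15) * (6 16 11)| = |(0 3 7 11 14 15 4 1 2)(5 16)(6 9)| = 18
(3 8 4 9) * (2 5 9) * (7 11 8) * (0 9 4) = (0 9 3 7 11 8)(2 5 4) = [9, 1, 5, 7, 2, 4, 6, 11, 0, 3, 10, 8]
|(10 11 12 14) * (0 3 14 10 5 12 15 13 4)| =10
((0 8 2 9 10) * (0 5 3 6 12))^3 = (0 9 3)(2 5 12)(6 8 10) = [9, 1, 5, 0, 4, 12, 8, 7, 10, 3, 6, 11, 2]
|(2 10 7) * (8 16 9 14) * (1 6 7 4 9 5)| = 11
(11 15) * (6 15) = (6 15 11) = [0, 1, 2, 3, 4, 5, 15, 7, 8, 9, 10, 6, 12, 13, 14, 11]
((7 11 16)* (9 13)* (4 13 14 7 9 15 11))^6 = (4 14 16 15)(7 9 11 13) = [0, 1, 2, 3, 14, 5, 6, 9, 8, 11, 10, 13, 12, 7, 16, 4, 15]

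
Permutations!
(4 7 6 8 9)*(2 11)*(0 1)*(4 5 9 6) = (0 1)(2 11)(4 7)(5 9)(6 8) = [1, 0, 11, 3, 7, 9, 8, 4, 6, 5, 10, 2]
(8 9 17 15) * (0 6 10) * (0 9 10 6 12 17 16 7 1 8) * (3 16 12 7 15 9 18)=(0 7 1 8 10 18 3 16 15)(9 12 17)=[7, 8, 2, 16, 4, 5, 6, 1, 10, 12, 18, 11, 17, 13, 14, 0, 15, 9, 3]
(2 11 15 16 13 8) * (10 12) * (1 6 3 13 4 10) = [0, 6, 11, 13, 10, 5, 3, 7, 2, 9, 12, 15, 1, 8, 14, 16, 4] = (1 6 3 13 8 2 11 15 16 4 10 12)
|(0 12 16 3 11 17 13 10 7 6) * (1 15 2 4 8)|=10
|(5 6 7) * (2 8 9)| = |(2 8 9)(5 6 7)| = 3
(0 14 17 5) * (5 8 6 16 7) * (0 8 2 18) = (0 14 17 2 18)(5 8 6 16 7) = [14, 1, 18, 3, 4, 8, 16, 5, 6, 9, 10, 11, 12, 13, 17, 15, 7, 2, 0]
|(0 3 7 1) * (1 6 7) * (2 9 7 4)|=|(0 3 1)(2 9 7 6 4)|=15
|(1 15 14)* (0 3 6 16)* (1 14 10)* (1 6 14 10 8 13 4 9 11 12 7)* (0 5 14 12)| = |(0 3 12 7 1 15 8 13 4 9 11)(5 14 10 6 16)| = 55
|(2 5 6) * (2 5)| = 2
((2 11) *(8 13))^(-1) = (2 11)(8 13) = [0, 1, 11, 3, 4, 5, 6, 7, 13, 9, 10, 2, 12, 8]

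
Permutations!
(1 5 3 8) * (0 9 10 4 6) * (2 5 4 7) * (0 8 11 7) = (0 9 10)(1 4 6 8)(2 5 3 11 7) = [9, 4, 5, 11, 6, 3, 8, 2, 1, 10, 0, 7]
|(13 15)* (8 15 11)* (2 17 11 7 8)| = 12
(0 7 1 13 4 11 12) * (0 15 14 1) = (0 7)(1 13 4 11 12 15 14) = [7, 13, 2, 3, 11, 5, 6, 0, 8, 9, 10, 12, 15, 4, 1, 14]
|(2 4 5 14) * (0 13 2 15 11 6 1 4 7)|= 28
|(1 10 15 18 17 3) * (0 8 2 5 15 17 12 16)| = 8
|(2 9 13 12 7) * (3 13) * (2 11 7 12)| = 4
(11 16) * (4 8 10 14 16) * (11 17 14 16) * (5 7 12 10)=[0, 1, 2, 3, 8, 7, 6, 12, 5, 9, 16, 4, 10, 13, 11, 15, 17, 14]=(4 8 5 7 12 10 16 17 14 11)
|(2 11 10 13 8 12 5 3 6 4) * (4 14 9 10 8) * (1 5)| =|(1 5 3 6 14 9 10 13 4 2 11 8 12)| =13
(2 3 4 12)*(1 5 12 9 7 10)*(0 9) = (0 9 7 10 1 5 12 2 3 4) = [9, 5, 3, 4, 0, 12, 6, 10, 8, 7, 1, 11, 2]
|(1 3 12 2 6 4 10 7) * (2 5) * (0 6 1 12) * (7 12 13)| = 18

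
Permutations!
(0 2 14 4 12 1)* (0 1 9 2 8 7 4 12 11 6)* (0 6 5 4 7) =(0 8)(2 14 12 9)(4 11 5) =[8, 1, 14, 3, 11, 4, 6, 7, 0, 2, 10, 5, 9, 13, 12]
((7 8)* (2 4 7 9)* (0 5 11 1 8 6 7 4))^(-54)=[11, 9, 5, 3, 4, 1, 6, 7, 2, 0, 10, 8]=(0 11 8 2 5 1 9)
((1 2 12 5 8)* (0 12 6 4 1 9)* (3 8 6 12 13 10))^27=[3, 5, 6, 0, 12, 1, 2, 7, 13, 10, 9, 11, 4, 8]=(0 3)(1 5)(2 6)(4 12)(8 13)(9 10)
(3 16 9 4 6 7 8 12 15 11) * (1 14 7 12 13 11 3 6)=(1 14 7 8 13 11 6 12 15 3 16 9 4)=[0, 14, 2, 16, 1, 5, 12, 8, 13, 4, 10, 6, 15, 11, 7, 3, 9]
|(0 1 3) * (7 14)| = |(0 1 3)(7 14)| = 6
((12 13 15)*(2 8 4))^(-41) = [0, 1, 8, 3, 2, 5, 6, 7, 4, 9, 10, 11, 13, 15, 14, 12] = (2 8 4)(12 13 15)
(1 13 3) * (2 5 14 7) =(1 13 3)(2 5 14 7) =[0, 13, 5, 1, 4, 14, 6, 2, 8, 9, 10, 11, 12, 3, 7]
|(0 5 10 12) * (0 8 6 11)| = 7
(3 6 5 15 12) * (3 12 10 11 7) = (3 6 5 15 10 11 7) = [0, 1, 2, 6, 4, 15, 5, 3, 8, 9, 11, 7, 12, 13, 14, 10]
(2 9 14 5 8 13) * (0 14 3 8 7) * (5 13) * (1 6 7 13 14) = [1, 6, 9, 8, 4, 13, 7, 0, 5, 3, 10, 11, 12, 2, 14] = (14)(0 1 6 7)(2 9 3 8 5 13)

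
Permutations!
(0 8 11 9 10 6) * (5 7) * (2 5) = (0 8 11 9 10 6)(2 5 7) = [8, 1, 5, 3, 4, 7, 0, 2, 11, 10, 6, 9]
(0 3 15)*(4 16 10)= (0 3 15)(4 16 10)= [3, 1, 2, 15, 16, 5, 6, 7, 8, 9, 4, 11, 12, 13, 14, 0, 10]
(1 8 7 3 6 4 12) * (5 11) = [0, 8, 2, 6, 12, 11, 4, 3, 7, 9, 10, 5, 1] = (1 8 7 3 6 4 12)(5 11)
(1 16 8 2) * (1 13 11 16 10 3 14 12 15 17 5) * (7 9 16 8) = (1 10 3 14 12 15 17 5)(2 13 11 8)(7 9 16) = [0, 10, 13, 14, 4, 1, 6, 9, 2, 16, 3, 8, 15, 11, 12, 17, 7, 5]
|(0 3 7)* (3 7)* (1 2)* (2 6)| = 6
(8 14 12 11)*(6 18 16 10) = (6 18 16 10)(8 14 12 11) = [0, 1, 2, 3, 4, 5, 18, 7, 14, 9, 6, 8, 11, 13, 12, 15, 10, 17, 16]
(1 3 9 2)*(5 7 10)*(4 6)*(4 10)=(1 3 9 2)(4 6 10 5 7)=[0, 3, 1, 9, 6, 7, 10, 4, 8, 2, 5]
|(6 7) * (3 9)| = 2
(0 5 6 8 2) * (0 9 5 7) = [7, 1, 9, 3, 4, 6, 8, 0, 2, 5] = (0 7)(2 9 5 6 8)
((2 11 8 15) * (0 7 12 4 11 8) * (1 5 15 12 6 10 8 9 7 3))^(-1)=[11, 3, 15, 0, 12, 1, 7, 9, 10, 2, 6, 4, 8, 13, 14, 5]=(0 11 4 12 8 10 6 7 9 2 15 5 1 3)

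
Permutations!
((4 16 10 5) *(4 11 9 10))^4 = (16) = [0, 1, 2, 3, 4, 5, 6, 7, 8, 9, 10, 11, 12, 13, 14, 15, 16]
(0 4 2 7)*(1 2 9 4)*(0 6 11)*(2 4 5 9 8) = [1, 4, 7, 3, 8, 9, 11, 6, 2, 5, 10, 0] = (0 1 4 8 2 7 6 11)(5 9)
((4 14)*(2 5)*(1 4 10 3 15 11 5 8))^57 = [0, 5, 15, 4, 2, 3, 6, 7, 11, 9, 1, 10, 12, 13, 8, 14] = (1 5 3 4 2 15 14 8 11 10)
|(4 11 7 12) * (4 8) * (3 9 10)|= 15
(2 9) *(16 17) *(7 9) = (2 7 9)(16 17) = [0, 1, 7, 3, 4, 5, 6, 9, 8, 2, 10, 11, 12, 13, 14, 15, 17, 16]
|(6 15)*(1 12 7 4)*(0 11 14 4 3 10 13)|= 10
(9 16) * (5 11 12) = [0, 1, 2, 3, 4, 11, 6, 7, 8, 16, 10, 12, 5, 13, 14, 15, 9] = (5 11 12)(9 16)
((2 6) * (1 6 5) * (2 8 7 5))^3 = (1 7 6 5 8) = [0, 7, 2, 3, 4, 8, 5, 6, 1]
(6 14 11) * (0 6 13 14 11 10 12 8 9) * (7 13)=[6, 1, 2, 3, 4, 5, 11, 13, 9, 0, 12, 7, 8, 14, 10]=(0 6 11 7 13 14 10 12 8 9)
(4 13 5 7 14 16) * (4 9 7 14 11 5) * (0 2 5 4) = [2, 1, 5, 3, 13, 14, 6, 11, 8, 7, 10, 4, 12, 0, 16, 15, 9] = (0 2 5 14 16 9 7 11 4 13)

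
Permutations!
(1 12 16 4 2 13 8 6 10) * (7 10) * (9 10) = (1 12 16 4 2 13 8 6 7 9 10) = [0, 12, 13, 3, 2, 5, 7, 9, 6, 10, 1, 11, 16, 8, 14, 15, 4]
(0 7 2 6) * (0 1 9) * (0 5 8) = (0 7 2 6 1 9 5 8) = [7, 9, 6, 3, 4, 8, 1, 2, 0, 5]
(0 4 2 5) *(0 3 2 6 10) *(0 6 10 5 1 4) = (1 4 10 6 5 3 2) = [0, 4, 1, 2, 10, 3, 5, 7, 8, 9, 6]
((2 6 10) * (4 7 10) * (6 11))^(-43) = (2 10 7 4 6 11) = [0, 1, 10, 3, 6, 5, 11, 4, 8, 9, 7, 2]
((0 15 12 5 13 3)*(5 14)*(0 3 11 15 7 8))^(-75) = [0, 1, 2, 3, 4, 15, 6, 7, 8, 9, 10, 14, 13, 12, 11, 5] = (5 15)(11 14)(12 13)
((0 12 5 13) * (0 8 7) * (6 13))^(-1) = (0 7 8 13 6 5 12) = [7, 1, 2, 3, 4, 12, 5, 8, 13, 9, 10, 11, 0, 6]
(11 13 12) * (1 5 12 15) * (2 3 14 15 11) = [0, 5, 3, 14, 4, 12, 6, 7, 8, 9, 10, 13, 2, 11, 15, 1] = (1 5 12 2 3 14 15)(11 13)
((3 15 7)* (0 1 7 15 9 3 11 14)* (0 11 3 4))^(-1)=(15)(0 4 9 3 7 1)(11 14)=[4, 0, 2, 7, 9, 5, 6, 1, 8, 3, 10, 14, 12, 13, 11, 15]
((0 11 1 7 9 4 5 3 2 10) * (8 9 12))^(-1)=(0 10 2 3 5 4 9 8 12 7 1 11)=[10, 11, 3, 5, 9, 4, 6, 1, 12, 8, 2, 0, 7]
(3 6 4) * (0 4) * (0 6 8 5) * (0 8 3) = (0 4)(5 8) = [4, 1, 2, 3, 0, 8, 6, 7, 5]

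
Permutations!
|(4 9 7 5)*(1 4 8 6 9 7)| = 7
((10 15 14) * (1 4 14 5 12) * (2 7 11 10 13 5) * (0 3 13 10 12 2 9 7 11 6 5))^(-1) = (0 13 3)(1 12 11 2 5 6 7 9 15 10 14 4) = [13, 12, 5, 0, 1, 6, 7, 9, 8, 15, 14, 2, 11, 3, 4, 10]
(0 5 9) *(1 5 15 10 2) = (0 15 10 2 1 5 9) = [15, 5, 1, 3, 4, 9, 6, 7, 8, 0, 2, 11, 12, 13, 14, 10]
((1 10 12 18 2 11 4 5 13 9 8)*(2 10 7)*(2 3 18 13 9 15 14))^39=[0, 2, 18, 4, 12, 13, 6, 11, 14, 15, 9, 10, 8, 1, 3, 7, 16, 17, 5]=(1 2 18 5 13)(3 4 12 8 14)(7 11 10 9 15)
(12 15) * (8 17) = (8 17)(12 15) = [0, 1, 2, 3, 4, 5, 6, 7, 17, 9, 10, 11, 15, 13, 14, 12, 16, 8]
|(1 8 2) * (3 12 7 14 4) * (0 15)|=|(0 15)(1 8 2)(3 12 7 14 4)|=30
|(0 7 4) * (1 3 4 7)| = |(7)(0 1 3 4)| = 4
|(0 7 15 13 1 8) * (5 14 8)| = |(0 7 15 13 1 5 14 8)| = 8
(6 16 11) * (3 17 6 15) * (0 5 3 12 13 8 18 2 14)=(0 5 3 17 6 16 11 15 12 13 8 18 2 14)=[5, 1, 14, 17, 4, 3, 16, 7, 18, 9, 10, 15, 13, 8, 0, 12, 11, 6, 2]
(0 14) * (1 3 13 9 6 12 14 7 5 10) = (0 7 5 10 1 3 13 9 6 12 14) = [7, 3, 2, 13, 4, 10, 12, 5, 8, 6, 1, 11, 14, 9, 0]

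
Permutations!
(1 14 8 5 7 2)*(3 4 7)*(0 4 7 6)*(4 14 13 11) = [14, 13, 1, 7, 6, 3, 0, 2, 5, 9, 10, 4, 12, 11, 8] = (0 14 8 5 3 7 2 1 13 11 4 6)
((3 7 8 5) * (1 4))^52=[0, 1, 2, 3, 4, 5, 6, 7, 8]=(8)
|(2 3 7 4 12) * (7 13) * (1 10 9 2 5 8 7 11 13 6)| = |(1 10 9 2 3 6)(4 12 5 8 7)(11 13)| = 30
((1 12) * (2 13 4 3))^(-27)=(1 12)(2 13 4 3)=[0, 12, 13, 2, 3, 5, 6, 7, 8, 9, 10, 11, 1, 4]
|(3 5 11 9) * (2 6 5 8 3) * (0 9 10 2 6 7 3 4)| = |(0 9 6 5 11 10 2 7 3 8 4)| = 11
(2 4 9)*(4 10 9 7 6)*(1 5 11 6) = (1 5 11 6 4 7)(2 10 9) = [0, 5, 10, 3, 7, 11, 4, 1, 8, 2, 9, 6]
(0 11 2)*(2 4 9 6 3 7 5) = (0 11 4 9 6 3 7 5 2) = [11, 1, 0, 7, 9, 2, 3, 5, 8, 6, 10, 4]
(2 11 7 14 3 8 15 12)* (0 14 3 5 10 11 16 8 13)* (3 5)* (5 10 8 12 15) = [14, 1, 16, 13, 4, 8, 6, 10, 5, 9, 11, 7, 2, 0, 3, 15, 12] = (0 14 3 13)(2 16 12)(5 8)(7 10 11)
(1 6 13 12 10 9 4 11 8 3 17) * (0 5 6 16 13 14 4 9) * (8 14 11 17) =[5, 16, 2, 8, 17, 6, 11, 7, 3, 9, 0, 14, 10, 12, 4, 15, 13, 1] =(0 5 6 11 14 4 17 1 16 13 12 10)(3 8)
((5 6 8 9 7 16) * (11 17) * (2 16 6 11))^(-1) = (2 17 11 5 16)(6 7 9 8) = [0, 1, 17, 3, 4, 16, 7, 9, 6, 8, 10, 5, 12, 13, 14, 15, 2, 11]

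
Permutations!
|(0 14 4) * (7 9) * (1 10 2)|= |(0 14 4)(1 10 2)(7 9)|= 6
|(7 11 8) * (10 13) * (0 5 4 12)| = 12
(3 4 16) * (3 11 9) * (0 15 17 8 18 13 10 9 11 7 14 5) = (0 15 17 8 18 13 10 9 3 4 16 7 14 5) = [15, 1, 2, 4, 16, 0, 6, 14, 18, 3, 9, 11, 12, 10, 5, 17, 7, 8, 13]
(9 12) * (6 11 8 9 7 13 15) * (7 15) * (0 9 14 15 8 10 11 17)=(0 9 12 8 14 15 6 17)(7 13)(10 11)=[9, 1, 2, 3, 4, 5, 17, 13, 14, 12, 11, 10, 8, 7, 15, 6, 16, 0]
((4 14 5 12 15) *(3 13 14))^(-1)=(3 4 15 12 5 14 13)=[0, 1, 2, 4, 15, 14, 6, 7, 8, 9, 10, 11, 5, 3, 13, 12]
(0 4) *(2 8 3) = (0 4)(2 8 3) = [4, 1, 8, 2, 0, 5, 6, 7, 3]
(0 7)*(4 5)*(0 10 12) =(0 7 10 12)(4 5) =[7, 1, 2, 3, 5, 4, 6, 10, 8, 9, 12, 11, 0]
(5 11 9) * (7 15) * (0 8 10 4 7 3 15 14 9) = (0 8 10 4 7 14 9 5 11)(3 15) = [8, 1, 2, 15, 7, 11, 6, 14, 10, 5, 4, 0, 12, 13, 9, 3]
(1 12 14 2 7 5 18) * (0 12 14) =(0 12)(1 14 2 7 5 18) =[12, 14, 7, 3, 4, 18, 6, 5, 8, 9, 10, 11, 0, 13, 2, 15, 16, 17, 1]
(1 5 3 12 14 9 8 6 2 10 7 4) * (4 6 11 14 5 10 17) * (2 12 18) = (1 10 7 6 12 5 3 18 2 17 4)(8 11 14 9) = [0, 10, 17, 18, 1, 3, 12, 6, 11, 8, 7, 14, 5, 13, 9, 15, 16, 4, 2]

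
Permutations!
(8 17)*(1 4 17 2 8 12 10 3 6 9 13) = (1 4 17 12 10 3 6 9 13)(2 8) = [0, 4, 8, 6, 17, 5, 9, 7, 2, 13, 3, 11, 10, 1, 14, 15, 16, 12]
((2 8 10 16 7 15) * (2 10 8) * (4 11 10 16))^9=(16)=[0, 1, 2, 3, 4, 5, 6, 7, 8, 9, 10, 11, 12, 13, 14, 15, 16]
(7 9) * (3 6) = [0, 1, 2, 6, 4, 5, 3, 9, 8, 7] = (3 6)(7 9)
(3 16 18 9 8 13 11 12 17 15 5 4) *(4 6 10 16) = (3 4)(5 6 10 16 18 9 8 13 11 12 17 15) = [0, 1, 2, 4, 3, 6, 10, 7, 13, 8, 16, 12, 17, 11, 14, 5, 18, 15, 9]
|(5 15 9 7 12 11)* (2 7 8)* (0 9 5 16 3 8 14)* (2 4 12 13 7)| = |(0 9 14)(3 8 4 12 11 16)(5 15)(7 13)| = 6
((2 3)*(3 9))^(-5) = (2 9 3) = [0, 1, 9, 2, 4, 5, 6, 7, 8, 3]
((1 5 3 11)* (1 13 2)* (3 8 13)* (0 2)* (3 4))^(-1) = (0 13 8 5 1 2)(3 4 11) = [13, 2, 0, 4, 11, 1, 6, 7, 5, 9, 10, 3, 12, 8]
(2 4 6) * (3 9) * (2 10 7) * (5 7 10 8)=[0, 1, 4, 9, 6, 7, 8, 2, 5, 3, 10]=(10)(2 4 6 8 5 7)(3 9)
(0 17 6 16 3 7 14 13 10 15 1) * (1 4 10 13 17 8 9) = (0 8 9 1)(3 7 14 17 6 16)(4 10 15) = [8, 0, 2, 7, 10, 5, 16, 14, 9, 1, 15, 11, 12, 13, 17, 4, 3, 6]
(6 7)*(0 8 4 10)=(0 8 4 10)(6 7)=[8, 1, 2, 3, 10, 5, 7, 6, 4, 9, 0]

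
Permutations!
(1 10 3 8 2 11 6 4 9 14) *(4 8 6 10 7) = (1 7 4 9 14)(2 11 10 3 6 8) = [0, 7, 11, 6, 9, 5, 8, 4, 2, 14, 3, 10, 12, 13, 1]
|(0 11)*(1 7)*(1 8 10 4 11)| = |(0 1 7 8 10 4 11)| = 7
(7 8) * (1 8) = (1 8 7) = [0, 8, 2, 3, 4, 5, 6, 1, 7]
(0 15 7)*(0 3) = (0 15 7 3) = [15, 1, 2, 0, 4, 5, 6, 3, 8, 9, 10, 11, 12, 13, 14, 7]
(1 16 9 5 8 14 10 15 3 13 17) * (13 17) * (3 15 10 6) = (1 16 9 5 8 14 6 3 17) = [0, 16, 2, 17, 4, 8, 3, 7, 14, 5, 10, 11, 12, 13, 6, 15, 9, 1]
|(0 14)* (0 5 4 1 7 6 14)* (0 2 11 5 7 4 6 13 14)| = |(0 2 11 5 6)(1 4)(7 13 14)| = 30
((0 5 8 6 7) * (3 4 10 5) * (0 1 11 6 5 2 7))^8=(0 6 11 1 7 2 10 4 3)=[6, 7, 10, 0, 3, 5, 11, 2, 8, 9, 4, 1]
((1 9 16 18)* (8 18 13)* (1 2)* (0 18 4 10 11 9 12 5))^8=(0 2 12)(1 5 18)(4 10 11 9 16 13 8)=[2, 5, 12, 3, 10, 18, 6, 7, 4, 16, 11, 9, 0, 8, 14, 15, 13, 17, 1]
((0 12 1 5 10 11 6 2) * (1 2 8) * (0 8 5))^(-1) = (0 1 8 2 12)(5 6 11 10) = [1, 8, 12, 3, 4, 6, 11, 7, 2, 9, 5, 10, 0]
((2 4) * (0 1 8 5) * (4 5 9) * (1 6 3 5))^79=[5, 2, 4, 6, 9, 3, 0, 7, 1, 8]=(0 5 3 6)(1 2 4 9 8)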